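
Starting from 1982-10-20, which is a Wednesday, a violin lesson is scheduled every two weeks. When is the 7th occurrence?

1983-01-12

The 7th occurrence is 6 intervals after the first: 6 × 14 = 84 days after 1982-10-20.
October has 31 days — 11 days to the end of October leaves 73.
November has 30 days (43 left).
December has 31 days (12 left).
12 days into January → 1983-01-12.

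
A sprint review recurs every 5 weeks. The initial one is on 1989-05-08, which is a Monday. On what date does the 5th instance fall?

1989-09-25

The 5th occurrence is 4 intervals after the first: 4 × 35 = 140 days after 1989-05-08.
May has 31 days — 23 days to the end of May leaves 117.
June has 30 days (87 left).
July has 31 days (56 left).
August has 31 days (25 left).
25 days into September → 1989-09-25.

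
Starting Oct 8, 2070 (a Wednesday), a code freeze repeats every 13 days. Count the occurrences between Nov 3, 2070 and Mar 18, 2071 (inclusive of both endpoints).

Occurrences land 13·i days after Oct 8, 2070 for i = 0, 1, 2, …
Nov 3, 2070 is 26 days after the start; 26 ÷ 13 = 2 remainder 0. First occurrence in the window: #3 on Nov 3, 2070 (2×13 = 26 days in).
Mar 18, 2071 is 161 days after the start; 161 ÷ 13 = 12 remainder 5. Last occurrence in the window: #13 on Mar 13, 2071.
Occurrences #3 through #13: 11 in total.

11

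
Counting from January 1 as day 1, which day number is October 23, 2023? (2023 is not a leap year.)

Days in months before October: 31 + 28 + 31 + 30 + 31 + 30 + 31 + 31 + 30 = 273.
Plus 23 days into October → day 296.

296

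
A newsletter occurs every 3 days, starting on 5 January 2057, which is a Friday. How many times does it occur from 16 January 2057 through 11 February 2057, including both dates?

Occurrences land 3·i days after 5 January 2057 for i = 0, 1, 2, …
16 January 2057 is 11 days after the start; 11 ÷ 3 = 3 remainder 2; since the remainder is 2, round up to i = 4. First occurrence in the window: #5 on 17 January 2057 (4×3 = 12 days in).
11 February 2057 is 37 days after the start; 37 ÷ 3 = 12 remainder 1. Last occurrence in the window: #13 on 10 February 2057.
Occurrences #5 through #13: 9 in total.

9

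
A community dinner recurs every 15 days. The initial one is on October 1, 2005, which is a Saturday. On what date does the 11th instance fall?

February 28, 2006

The 11th occurrence is 10 intervals after the first: 10 × 15 = 150 days after October 1, 2005.
October has 31 days — 30 days to the end of October leaves 120.
November has 30 days (90 left).
December has 31 days (59 left).
January has 31 days (28 left).
28 days into February → February 28, 2006.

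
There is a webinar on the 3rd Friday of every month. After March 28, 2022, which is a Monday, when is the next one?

April 15, 2022

March 2022 starts on a Tuesday; its first Friday is the 4th, so the 3rd Friday is the 18th — March 18, 2022.
That is not after March 28, 2022, so look at April 2022.
April 2022 starts on a Friday; its first Friday is the 1st, so the 3rd Friday is the 15th — April 15, 2022.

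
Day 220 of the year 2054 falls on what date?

Jan has 31 days (220 − 31 = 189 remain).
Feb has 28 days (189 − 28 = 161 remain).
Mar has 31 days (161 − 31 = 130 remain).
Apr has 30 days (130 − 30 = 100 remain).
May has 31 days (100 − 31 = 69 remain).
Jun has 30 days (69 − 30 = 39 remain).
Jul has 31 days (39 − 31 = 8 remain).
8 into Aug → Aug 8.

Aug 8, 2054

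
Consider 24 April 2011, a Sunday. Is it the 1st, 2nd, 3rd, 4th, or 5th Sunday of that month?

4th

Day 24 falls in week ⌈24/7⌉ of the month.
Days 1–7 hold the 1st Sunday, 8–14 the 2nd, 15–21 the 3rd, 22–28 the 4th, 29–31 the 5th.
24 is in the range for the 4th.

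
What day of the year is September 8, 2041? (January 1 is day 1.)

Days in months before September: 31 + 28 + 31 + 30 + 31 + 30 + 31 + 31 = 243.
Plus 8 days into September → day 251.

251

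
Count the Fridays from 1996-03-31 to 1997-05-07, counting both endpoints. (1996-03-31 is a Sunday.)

1996-03-31 is a Sunday; the first Friday on or after it is 1996-04-05 (5 days later).
From 1996-04-05 to 1997-05-07: 270 + 127 = 397 days (rest of 1996, to 1997-05-07 in 1997).
397 ÷ 7 = 56 full weeks with remainder 5, so 56 more Fridays after the first → 57.

57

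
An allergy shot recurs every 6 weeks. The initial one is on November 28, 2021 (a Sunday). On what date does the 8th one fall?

The 8th occurrence is 7 intervals after the first: 7 × 42 = 294 days after November 28, 2021.
November has 30 days — 2 days to the end of November leaves 292.
December has 31 days (261 left).
January has 31 days (230 left).
February has 28 days (202 left).
March has 31 days (171 left).
April has 30 days (141 left).
May has 31 days (110 left).
June has 30 days (80 left).
July has 31 days (49 left).
August has 31 days (18 left).
18 days into September → September 18, 2022.

September 18, 2022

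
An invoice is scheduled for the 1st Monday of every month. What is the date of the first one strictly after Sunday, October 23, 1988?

October 1988 starts on a Saturday, so its 1st Monday is October 3, 1988 (2 days in).
That is not after October 23, 1988, so look at November 1988.
November 1988 starts on a Tuesday, so its 1st Monday is November 7, 1988 (6 days in).

November 7, 1988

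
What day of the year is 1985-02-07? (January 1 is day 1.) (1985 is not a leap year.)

Days in months before February: 31 = 31.
Plus 7 days into February → day 38.

38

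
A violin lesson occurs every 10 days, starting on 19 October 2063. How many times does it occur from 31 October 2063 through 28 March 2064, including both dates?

Occurrences land 10·i days after 19 October 2063 for i = 0, 1, 2, …
31 October 2063 is 12 days after the start; 12 ÷ 10 = 1 remainder 2; since the remainder is 2, round up to i = 2. First occurrence in the window: #3 on 8 November 2063 (2×10 = 20 days in).
28 March 2064 is 161 days after the start; 161 ÷ 10 = 16 remainder 1. Last occurrence in the window: #17 on 27 March 2064.
Occurrences #3 through #17: 15 in total.

15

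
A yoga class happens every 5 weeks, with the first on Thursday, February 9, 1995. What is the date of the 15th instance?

The 15th occurrence is 14 intervals after the first: 14 × 35 = 490 days after February 9, 1995.
February has 28 days — 19 days to the end of February leaves 471.
From end of February to end of 1995 is 306 days (165 left).
January has 31 days (134 left).
February has 29 days (105 left).
March has 31 days (74 left).
April has 30 days (44 left).
May has 31 days (13 left).
13 days into June → June 13, 1996.

June 13, 1996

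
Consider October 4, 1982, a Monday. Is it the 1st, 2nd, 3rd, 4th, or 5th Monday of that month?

Day 4 falls in week ⌈4/7⌉ of the month.
Days 1–7 hold the 1st Monday, 8–14 the 2nd, 15–21 the 3rd, 22–28 the 4th, 29–31 the 5th.
4 is in the range for the 1st.

1st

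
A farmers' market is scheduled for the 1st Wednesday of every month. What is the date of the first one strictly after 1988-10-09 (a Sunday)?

1988-11-02

October 1988 starts on a Saturday, so its 1st Wednesday is 1988-10-05 (4 days in).
That is not after 1988-10-09, so look at November 1988.
November 1988 starts on a Tuesday, so its 1st Wednesday is 1988-11-02 (1 day in).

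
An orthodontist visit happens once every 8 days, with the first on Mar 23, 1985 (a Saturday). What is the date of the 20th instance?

The 20th occurrence is 19 intervals after the first: 19 × 8 = 152 days after Mar 23, 1985.
Mar has 31 days — 8 days to the end of Mar leaves 144.
Apr has 30 days (114 left).
May has 31 days (83 left).
Jun has 30 days (53 left).
Jul has 31 days (22 left).
22 days into Aug → Aug 22, 1985.

Aug 22, 1985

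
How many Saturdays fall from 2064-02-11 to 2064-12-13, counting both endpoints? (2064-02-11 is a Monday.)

2064-02-11 is a Monday; the first Saturday on or after it is 2064-02-16 (5 days later).
From 2064-02-16 to 2064-12-13: 13 + 31 + 30 + 31 + 30 + 31 + 31 + 30 + 31 + 30 + 13 = 301 days (rest of February, March, April, May, June, July, August, September, October, November, December).
301 ÷ 7 = 43 full weeks with remainder 0, so 43 more Saturdays after the first → 44.

44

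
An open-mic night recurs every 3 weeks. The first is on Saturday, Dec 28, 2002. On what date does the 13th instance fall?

The 13th occurrence is 12 intervals after the first: 12 × 21 = 252 days after Dec 28, 2002.
Dec has 31 days — 3 days to the end of Dec leaves 249.
Jan has 31 days (218 left).
Feb has 28 days (190 left).
Mar has 31 days (159 left).
Apr has 30 days (129 left).
May has 31 days (98 left).
Jun has 30 days (68 left).
Jul has 31 days (37 left).
Aug has 31 days (6 left).
6 days into Sep → Sep 6, 2003.

Sep 6, 2003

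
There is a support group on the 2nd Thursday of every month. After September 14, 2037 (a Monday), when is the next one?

October 8, 2037

September 2037 starts on a Tuesday; its first Thursday is the 3rd, so the 2nd Thursday is the 10th — September 10, 2037.
That is not after September 14, 2037, so look at October 2037.
October 2037 starts on a Thursday; its first Thursday is the 1st, so the 2nd Thursday is the 8th — October 8, 2037.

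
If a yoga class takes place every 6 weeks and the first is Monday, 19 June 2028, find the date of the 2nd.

31 July 2028

The 2nd occurrence is 1 interval after the first: 1 × 42 = 42 days after 19 June 2028.
June has 30 days — 11 days to the end of June leaves 31.
31 days into July → 31 July 2028.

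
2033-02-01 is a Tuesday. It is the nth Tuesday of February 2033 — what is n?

1st

Day 1 falls in week ⌈1/7⌉ of the month.
Days 1–7 hold the 1st Tuesday, 8–14 the 2nd, 15–21 the 3rd, 22–28 the 4th, 29–31 the 5th.
1 is in the range for the 1st.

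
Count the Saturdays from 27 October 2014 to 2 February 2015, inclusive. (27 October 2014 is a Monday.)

27 October 2014 is a Monday; the first Saturday on or after it is 1 November 2014 (5 days later).
From 1 November 2014 to 2 February 2015: 29 + 31 + 31 + 2 = 93 days (rest of November, December, January, February).
93 ÷ 7 = 13 full weeks with remainder 2, so 13 more Saturdays after the first → 14.

14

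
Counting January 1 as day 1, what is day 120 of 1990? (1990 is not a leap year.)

April 30, 1990

January has 31 days (120 − 31 = 89 remain).
February has 28 days (89 − 28 = 61 remain).
March has 31 days (61 − 31 = 30 remain).
30 into April → April 30.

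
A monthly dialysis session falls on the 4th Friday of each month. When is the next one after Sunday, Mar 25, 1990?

Apr 27, 1990

Mar 1990 starts on a Thursday; its first Friday is the 2nd, so the 4th Friday is the 23rd — Mar 23, 1990.
That is not after Mar 25, 1990, so look at Apr 1990.
Apr 1990 starts on a Sunday; its first Friday is the 6th, so the 4th Friday is the 27th — Apr 27, 1990.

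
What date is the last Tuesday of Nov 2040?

The first Tuesday of Nov 2040 is Nov 6.
Nov 2040 has 30 days. Adding weeks: 6, 13, 20, 27 — the last one ≤ 30 is the 27th.

Nov 27, 2040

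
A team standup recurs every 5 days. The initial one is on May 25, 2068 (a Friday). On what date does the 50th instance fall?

Jan 25, 2069

The 50th occurrence is 49 intervals after the first: 49 × 5 = 245 days after May 25, 2068.
May has 31 days — 6 days to the end of May leaves 239.
Jun has 30 days (209 left).
Jul has 31 days (178 left).
Aug has 31 days (147 left).
Sep has 30 days (117 left).
Oct has 31 days (86 left).
Nov has 30 days (56 left).
Dec has 31 days (25 left).
25 days into Jan → Jan 25, 2069.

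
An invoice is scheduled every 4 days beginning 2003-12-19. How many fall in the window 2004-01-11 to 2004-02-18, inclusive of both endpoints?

Occurrences land 4·i days after 2003-12-19 for i = 0, 1, 2, …
2004-01-11 is 23 days after the start; 23 ÷ 4 = 5 remainder 3; since the remainder is 3, round up to i = 6. First occurrence in the window: #7 on 2004-01-12 (6×4 = 24 days in).
2004-02-18 is 61 days after the start; 61 ÷ 4 = 15 remainder 1. Last occurrence in the window: #16 on 2004-02-17.
Occurrences #7 through #16: 10 in total.

10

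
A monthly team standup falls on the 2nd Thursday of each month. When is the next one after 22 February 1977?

10 March 1977

February 1977 starts on a Tuesday; its first Thursday is the 3rd, so the 2nd Thursday is the 10th — 10 February 1977.
That is not after 22 February 1977, so look at March 1977.
March 1977 starts on a Tuesday; its first Thursday is the 3rd, so the 2nd Thursday is the 10th — 10 March 1977.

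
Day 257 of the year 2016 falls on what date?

Jan has 31 days (257 − 31 = 226 remain).
Feb has 29 days (226 − 29 = 197 remain).
Mar has 31 days (197 − 31 = 166 remain).
Apr has 30 days (166 − 30 = 136 remain).
May has 31 days (136 − 31 = 105 remain).
Jun has 30 days (105 − 30 = 75 remain).
Jul has 31 days (75 − 31 = 44 remain).
Aug has 31 days (44 − 31 = 13 remain).
13 into Sep → Sep 13.

Sep 13, 2016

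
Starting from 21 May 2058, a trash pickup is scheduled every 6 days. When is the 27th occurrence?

24 October 2058

The 27th occurrence is 26 intervals after the first: 26 × 6 = 156 days after 21 May 2058.
May has 31 days — 10 days to the end of May leaves 146.
June has 30 days (116 left).
July has 31 days (85 left).
August has 31 days (54 left).
September has 30 days (24 left).
24 days into October → 24 October 2058.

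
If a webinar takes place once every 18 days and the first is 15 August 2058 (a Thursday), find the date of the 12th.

The 12th occurrence is 11 intervals after the first: 11 × 18 = 198 days after 15 August 2058.
August has 31 days — 16 days to the end of August leaves 182.
September has 30 days (152 left).
October has 31 days (121 left).
November has 30 days (91 left).
December has 31 days (60 left).
January has 31 days (29 left).
February has 28 days (1 left).
1 day into March → 1 March 2059.

1 March 2059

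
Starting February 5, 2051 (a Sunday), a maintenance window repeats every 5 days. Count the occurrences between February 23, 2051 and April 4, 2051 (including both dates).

Occurrences land 5·i days after February 5, 2051 for i = 0, 1, 2, …
February 23, 2051 is 18 days after the start; 18 ÷ 5 = 3 remainder 3; since the remainder is 3, round up to i = 4. First occurrence in the window: #5 on February 25, 2051 (4×5 = 20 days in).
April 4, 2051 is 58 days after the start; 58 ÷ 5 = 11 remainder 3. Last occurrence in the window: #12 on April 1, 2051.
Occurrences #5 through #12: 8 in total.

8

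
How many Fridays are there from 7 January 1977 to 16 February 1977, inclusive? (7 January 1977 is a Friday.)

6

7 January 1977 is a Friday; the first Friday on or after it is 7 January 1977.
From 7 January 1977 to 16 February 1977: 24 + 16 = 40 days (rest of January, February).
40 ÷ 7 = 5 full weeks with remainder 5, so 5 more Fridays after the first → 6.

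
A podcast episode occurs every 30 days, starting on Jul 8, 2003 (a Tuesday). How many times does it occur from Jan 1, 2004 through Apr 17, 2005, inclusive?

Occurrences land 30·i days after Jul 8, 2003 for i = 0, 1, 2, …
Jan 1, 2004 is 177 days after the start; 177 ÷ 30 = 5 remainder 27; since the remainder is 27, round up to i = 6. First occurrence in the window: #7 on Jan 4, 2004 (6×30 = 180 days in).
Apr 17, 2005 is 649 days after the start; 649 ÷ 30 = 21 remainder 19. Last occurrence in the window: #22 on Mar 29, 2005.
Occurrences #7 through #22: 16 in total.

16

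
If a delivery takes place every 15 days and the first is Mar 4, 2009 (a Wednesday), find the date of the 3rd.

The 3rd occurrence is 2 intervals after the first: 2 × 15 = 30 days after Mar 4, 2009.
Mar has 31 days — 27 days to the end of Mar leaves 3.
3 days into Apr → Apr 3, 2009.

Apr 3, 2009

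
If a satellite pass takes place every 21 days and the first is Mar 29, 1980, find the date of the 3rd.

May 10, 1980

The 3rd occurrence is 2 intervals after the first: 2 × 21 = 42 days after Mar 29, 1980.
Mar has 31 days — 2 days to the end of Mar leaves 40.
Apr has 30 days (10 left).
10 days into May → May 10, 1980.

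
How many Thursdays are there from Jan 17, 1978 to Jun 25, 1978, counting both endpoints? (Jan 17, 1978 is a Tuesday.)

23

Jan 17, 1978 is a Tuesday; the first Thursday on or after it is Jan 19, 1978 (2 days later).
From Jan 19, 1978 to Jun 25, 1978: 12 + 28 + 31 + 30 + 31 + 25 = 157 days (rest of Jan, Feb, Mar, Apr, May, Jun).
157 ÷ 7 = 22 full weeks with remainder 3, so 22 more Thursdays after the first → 23.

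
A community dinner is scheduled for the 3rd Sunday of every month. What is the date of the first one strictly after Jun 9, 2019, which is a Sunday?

Jun 2019 starts on a Saturday; its first Sunday is the 2nd, so the 3rd Sunday is the 16th — Jun 16, 2019.
Jun 16, 2019 is after Jun 9, 2019, so that is the next one.

Jun 16, 2019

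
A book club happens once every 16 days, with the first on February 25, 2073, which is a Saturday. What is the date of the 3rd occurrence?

The 3rd occurrence is 2 intervals after the first: 2 × 16 = 32 days after February 25, 2073.
February has 28 days — 3 days to the end of February leaves 29.
29 days into March → March 29, 2073.

March 29, 2073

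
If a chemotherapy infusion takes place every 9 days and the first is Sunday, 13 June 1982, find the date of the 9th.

24 August 1982

The 9th occurrence is 8 intervals after the first: 8 × 9 = 72 days after 13 June 1982.
June has 30 days — 17 days to the end of June leaves 55.
July has 31 days (24 left).
24 days into August → 24 August 1982.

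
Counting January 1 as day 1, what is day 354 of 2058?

Dec 20, 2058

Jan has 31 days (354 − 31 = 323 remain).
Feb has 28 days (323 − 28 = 295 remain).
Mar has 31 days (295 − 31 = 264 remain).
Apr has 30 days (264 − 30 = 234 remain).
May has 31 days (234 − 31 = 203 remain).
Jun has 30 days (203 − 30 = 173 remain).
Jul has 31 days (173 − 31 = 142 remain).
Aug has 31 days (142 − 31 = 111 remain).
Sep has 30 days (111 − 30 = 81 remain).
Oct has 31 days (81 − 31 = 50 remain).
Nov has 30 days (50 − 30 = 20 remain).
20 into Dec → Dec 20.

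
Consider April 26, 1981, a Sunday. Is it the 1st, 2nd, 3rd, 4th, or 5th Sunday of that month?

4th

Day 26 falls in week ⌈26/7⌉ of the month.
Days 1–7 hold the 1st Sunday, 8–14 the 2nd, 15–21 the 3rd, 22–28 the 4th, 29–31 the 5th.
26 is in the range for the 4th.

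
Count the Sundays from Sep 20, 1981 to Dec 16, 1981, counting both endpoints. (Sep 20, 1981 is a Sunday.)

Sep 20, 1981 is a Sunday; the first Sunday on or after it is Sep 20, 1981.
From Sep 20, 1981 to Dec 16, 1981: 10 + 31 + 30 + 16 = 87 days (rest of Sep, Oct, Nov, Dec).
87 ÷ 7 = 12 full weeks with remainder 3, so 12 more Sundays after the first → 13.

13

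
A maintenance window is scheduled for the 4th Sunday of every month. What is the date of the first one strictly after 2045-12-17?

December 2045 starts on a Friday; its first Sunday is the 3rd, so the 4th Sunday is the 24th — 2045-12-24.
2045-12-24 is after 2045-12-17, so that is the next one.

2045-12-24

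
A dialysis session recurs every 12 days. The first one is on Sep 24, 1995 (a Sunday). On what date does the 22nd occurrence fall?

The 22nd occurrence is 21 intervals after the first: 21 × 12 = 252 days after Sep 24, 1995.
Sep has 30 days — 6 days to the end of Sep leaves 246.
Oct has 31 days (215 left).
Nov has 30 days (185 left).
Dec has 31 days (154 left).
Jan has 31 days (123 left).
Feb has 29 days (94 left).
Mar has 31 days (63 left).
Apr has 30 days (33 left).
May has 31 days (2 left).
2 days into Jun → Jun 2, 1996.

Jun 2, 1996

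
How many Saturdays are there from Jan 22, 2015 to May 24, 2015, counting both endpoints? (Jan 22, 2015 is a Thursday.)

Jan 22, 2015 is a Thursday; the first Saturday on or after it is Jan 24, 2015 (2 days later).
From Jan 24, 2015 to May 24, 2015: 7 + 28 + 31 + 30 + 24 = 120 days (rest of Jan, Feb, Mar, Apr, May).
120 ÷ 7 = 17 full weeks with remainder 1, so 17 more Saturdays after the first → 18.

18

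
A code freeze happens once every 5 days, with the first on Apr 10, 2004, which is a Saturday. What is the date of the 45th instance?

The 45th occurrence is 44 intervals after the first: 44 × 5 = 220 days after Apr 10, 2004.
Apr has 30 days — 20 days to the end of Apr leaves 200.
May has 31 days (169 left).
Jun has 30 days (139 left).
Jul has 31 days (108 left).
Aug has 31 days (77 left).
Sep has 30 days (47 left).
Oct has 31 days (16 left).
16 days into Nov → Nov 16, 2004.

Nov 16, 2004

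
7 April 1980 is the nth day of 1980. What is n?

98

Days in months before April: 31 + 29 + 31 = 91.
Plus 7 days into April → day 98.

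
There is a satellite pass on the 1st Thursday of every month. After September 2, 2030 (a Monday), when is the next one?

September 5, 2030

September 2030 starts on a Sunday, so its 1st Thursday is September 5, 2030 (4 days in).
September 5, 2030 is after September 2, 2030, so that is the next one.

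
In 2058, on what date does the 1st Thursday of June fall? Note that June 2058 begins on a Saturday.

June 2058 begins on a Saturday, so the first Thursday is June 6 (5 days later).

2058-06-06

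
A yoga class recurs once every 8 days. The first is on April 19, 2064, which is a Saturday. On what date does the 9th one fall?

June 22, 2064

The 9th occurrence is 8 intervals after the first: 8 × 8 = 64 days after April 19, 2064.
April has 30 days — 11 days to the end of April leaves 53.
May has 31 days (22 left).
22 days into June → June 22, 2064.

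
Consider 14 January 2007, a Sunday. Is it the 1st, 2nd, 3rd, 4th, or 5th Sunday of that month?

Day 14 falls in week ⌈14/7⌉ of the month.
Days 1–7 hold the 1st Sunday, 8–14 the 2nd, 15–21 the 3rd, 22–28 the 4th, 29–31 the 5th.
14 is in the range for the 2nd.

2nd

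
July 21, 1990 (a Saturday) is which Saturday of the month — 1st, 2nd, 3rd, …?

Day 21 falls in week ⌈21/7⌉ of the month.
Days 1–7 hold the 1st Saturday, 8–14 the 2nd, 15–21 the 3rd, 22–28 the 4th, 29–31 the 5th.
21 is in the range for the 3rd.

3rd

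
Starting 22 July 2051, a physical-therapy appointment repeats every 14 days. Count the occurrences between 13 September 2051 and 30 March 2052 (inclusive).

15

Occurrences land 14·i days after 22 July 2051 for i = 0, 1, 2, …
13 September 2051 is 53 days after the start; 53 ÷ 14 = 3 remainder 11; since the remainder is 11, round up to i = 4. First occurrence in the window: #5 on 16 September 2051 (4×14 = 56 days in).
30 March 2052 is 252 days after the start; 252 ÷ 14 = 18 remainder 0. Last occurrence in the window: #19 on 30 March 2052.
Occurrences #5 through #19: 15 in total.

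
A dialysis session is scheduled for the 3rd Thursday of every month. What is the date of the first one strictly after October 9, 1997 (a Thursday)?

October 1997 starts on a Wednesday; its first Thursday is the 2nd, so the 3rd Thursday is the 16th — October 16, 1997.
October 16, 1997 is after October 9, 1997, so that is the next one.

October 16, 1997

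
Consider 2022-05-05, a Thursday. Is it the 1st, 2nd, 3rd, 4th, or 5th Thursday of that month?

Day 5 falls in week ⌈5/7⌉ of the month.
Days 1–7 hold the 1st Thursday, 8–14 the 2nd, 15–21 the 3rd, 22–28 the 4th, 29–31 the 5th.
5 is in the range for the 1st.

1st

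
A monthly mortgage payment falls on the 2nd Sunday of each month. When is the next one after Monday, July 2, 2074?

July 8, 2074

July 2074 starts on a Sunday; its first Sunday is the 1st, so the 2nd Sunday is the 8th — July 8, 2074.
July 8, 2074 is after July 2, 2074, so that is the next one.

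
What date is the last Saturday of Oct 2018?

Oct 2018 begins on a Monday, so the first Saturday is Oct 6 (5 days later).
Oct 2018 has 31 days. Adding weeks: 6, 13, 20, 27 — the last one ≤ 31 is the 27th.

Oct 27, 2018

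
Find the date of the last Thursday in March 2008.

27 March 2008

The first Thursday of March 2008 is March 6.
March 2008 has 31 days. Adding weeks: 6, 13, 20, 27 — the last one ≤ 31 is the 27th.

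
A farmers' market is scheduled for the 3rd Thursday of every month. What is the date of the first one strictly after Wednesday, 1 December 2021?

16 December 2021

December 2021 starts on a Wednesday; its first Thursday is the 2nd, so the 3rd Thursday is the 16th — 16 December 2021.
16 December 2021 is after 1 December 2021, so that is the next one.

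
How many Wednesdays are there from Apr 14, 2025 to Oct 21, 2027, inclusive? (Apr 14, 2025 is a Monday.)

Apr 14, 2025 is a Monday; the first Wednesday on or after it is Apr 16, 2025 (2 days later).
From Apr 16, 2025 to Oct 21, 2027: 259 + 365 + 294 = 918 days (rest of 2025, 2026, to Oct 21, 2027 in 2027).
918 ÷ 7 = 131 full weeks with remainder 1, so 131 more Wednesdays after the first → 132.

132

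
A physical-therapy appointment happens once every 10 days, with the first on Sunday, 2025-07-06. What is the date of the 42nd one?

The 42nd occurrence is 41 intervals after the first: 41 × 10 = 410 days after 2025-07-06.
July has 31 days — 25 days to the end of July leaves 385.
August has 31 days (354 left).
September has 30 days (324 left).
October has 31 days (293 left).
November has 30 days (263 left).
December has 31 days (232 left).
January has 31 days (201 left).
February has 28 days (173 left).
March has 31 days (142 left).
April has 30 days (112 left).
May has 31 days (81 left).
June has 30 days (51 left).
July has 31 days (20 left).
20 days into August → 2026-08-20.

2026-08-20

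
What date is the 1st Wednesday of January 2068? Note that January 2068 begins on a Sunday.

January 2068 begins on a Sunday, so the first Wednesday is January 4 (3 days later).

January 4, 2068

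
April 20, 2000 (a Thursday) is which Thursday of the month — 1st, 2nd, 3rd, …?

Day 20 falls in week ⌈20/7⌉ of the month.
Days 1–7 hold the 1st Thursday, 8–14 the 2nd, 15–21 the 3rd, 22–28 the 4th, 29–31 the 5th.
20 is in the range for the 3rd.

3rd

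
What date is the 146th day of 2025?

May 26, 2025

Jan has 31 days (146 − 31 = 115 remain).
Feb has 28 days (115 − 28 = 87 remain).
Mar has 31 days (87 − 31 = 56 remain).
Apr has 30 days (56 − 30 = 26 remain).
26 into May → May 26.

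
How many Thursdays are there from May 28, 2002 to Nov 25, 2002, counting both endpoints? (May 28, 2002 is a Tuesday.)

May 28, 2002 is a Tuesday; the first Thursday on or after it is May 30, 2002 (2 days later).
From May 30, 2002 to Nov 25, 2002: 1 + 30 + 31 + 31 + 30 + 31 + 25 = 179 days (rest of May, Jun, Jul, Aug, Sep, Oct, Nov).
179 ÷ 7 = 25 full weeks with remainder 4, so 25 more Thursdays after the first → 26.

26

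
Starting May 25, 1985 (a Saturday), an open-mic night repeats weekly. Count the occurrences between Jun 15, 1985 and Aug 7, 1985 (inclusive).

Occurrences land 7·i days after May 25, 1985 for i = 0, 1, 2, …
Jun 15, 1985 is 21 days after the start; 21 ÷ 7 = 3 remainder 0. First occurrence in the window: #4 on Jun 15, 1985 (3×7 = 21 days in).
Aug 7, 1985 is 74 days after the start; 74 ÷ 7 = 10 remainder 4. Last occurrence in the window: #11 on Aug 3, 1985.
Occurrences #4 through #11: 8 in total.

8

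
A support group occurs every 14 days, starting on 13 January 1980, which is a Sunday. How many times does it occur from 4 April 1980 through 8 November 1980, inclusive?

Occurrences land 14·i days after 13 January 1980 for i = 0, 1, 2, …
4 April 1980 is 82 days after the start; 82 ÷ 14 = 5 remainder 12; since the remainder is 12, round up to i = 6. First occurrence in the window: #7 on 6 April 1980 (6×14 = 84 days in).
8 November 1980 is 300 days after the start; 300 ÷ 14 = 21 remainder 6. Last occurrence in the window: #22 on 2 November 1980.
Occurrences #7 through #22: 16 in total.

16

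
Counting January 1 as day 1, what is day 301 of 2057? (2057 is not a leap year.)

October 28, 2057

January has 31 days (301 − 31 = 270 remain).
February has 28 days (270 − 28 = 242 remain).
March has 31 days (242 − 31 = 211 remain).
April has 30 days (211 − 30 = 181 remain).
May has 31 days (181 − 31 = 150 remain).
June has 30 days (150 − 30 = 120 remain).
July has 31 days (120 − 31 = 89 remain).
August has 31 days (89 − 31 = 58 remain).
September has 30 days (58 − 30 = 28 remain).
28 into October → October 28.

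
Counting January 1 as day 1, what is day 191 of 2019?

10 July 2019

January has 31 days (191 − 31 = 160 remain).
February has 28 days (160 − 28 = 132 remain).
March has 31 days (132 − 31 = 101 remain).
April has 30 days (101 − 30 = 71 remain).
May has 31 days (71 − 31 = 40 remain).
June has 30 days (40 − 30 = 10 remain).
10 into July → July 10.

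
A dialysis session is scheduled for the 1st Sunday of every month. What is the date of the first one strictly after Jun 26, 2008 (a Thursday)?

Jun 2008 starts on a Sunday, so its 1st Sunday is Jun 1, 2008.
That is not after Jun 26, 2008, so look at Jul 2008.
Jul 2008 starts on a Tuesday, so its 1st Sunday is Jul 6, 2008 (5 days in).

Jul 6, 2008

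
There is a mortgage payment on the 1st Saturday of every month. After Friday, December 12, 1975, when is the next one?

December 1975 starts on a Monday, so its 1st Saturday is December 6, 1975 (5 days in).
That is not after December 12, 1975, so look at January 1976.
January 1976 starts on a Thursday, so its 1st Saturday is January 3, 1976 (2 days in).

January 3, 1976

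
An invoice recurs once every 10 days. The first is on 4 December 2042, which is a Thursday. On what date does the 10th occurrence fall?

4 March 2043

The 10th occurrence is 9 intervals after the first: 9 × 10 = 90 days after 4 December 2042.
December has 31 days — 27 days to the end of December leaves 63.
January has 31 days (32 left).
February has 28 days (4 left).
4 days into March → 4 March 2043.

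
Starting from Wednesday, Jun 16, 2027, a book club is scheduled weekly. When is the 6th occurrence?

Jul 21, 2027

The 6th occurrence is 5 intervals after the first: 5 × 7 = 35 days after Jun 16, 2027.
Jun has 30 days — 14 days to the end of Jun leaves 21.
21 days into Jul → Jul 21, 2027.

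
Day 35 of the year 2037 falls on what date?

January has 31 days (35 − 31 = 4 remain).
4 into February → February 4.

2037-02-04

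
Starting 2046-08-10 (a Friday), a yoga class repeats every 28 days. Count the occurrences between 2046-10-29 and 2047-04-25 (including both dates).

7

Occurrences land 28·i days after 2046-08-10 for i = 0, 1, 2, …
2046-10-29 is 80 days after the start; 80 ÷ 28 = 2 remainder 24; since the remainder is 24, round up to i = 3. First occurrence in the window: #4 on 2046-11-02 (3×28 = 84 days in).
2047-04-25 is 258 days after the start; 258 ÷ 28 = 9 remainder 6. Last occurrence in the window: #10 on 2047-04-19.
Occurrences #4 through #10: 7 in total.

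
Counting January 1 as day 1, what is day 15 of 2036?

Jan 15, 2036

15 into Jan → Jan 15.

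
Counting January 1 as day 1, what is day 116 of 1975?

Apr 26, 1975

Jan has 31 days (116 − 31 = 85 remain).
Feb has 28 days (85 − 28 = 57 remain).
Mar has 31 days (57 − 31 = 26 remain).
26 into Apr → Apr 26.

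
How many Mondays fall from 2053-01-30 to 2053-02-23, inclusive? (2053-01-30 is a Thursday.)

2053-01-30 is a Thursday; the first Monday on or after it is 2053-02-03 (4 days later).
From 2053-02-03 to 2053-02-23 is 23 − 3 = 20 days.
20 ÷ 7 = 2 full weeks with remainder 6, so 2 more Mondays after the first → 3.

3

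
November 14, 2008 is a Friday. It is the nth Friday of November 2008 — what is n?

2nd

Day 14 falls in week ⌈14/7⌉ of the month.
Days 1–7 hold the 1st Friday, 8–14 the 2nd, 15–21 the 3rd, 22–28 the 4th, 29–31 the 5th.
14 is in the range for the 2nd.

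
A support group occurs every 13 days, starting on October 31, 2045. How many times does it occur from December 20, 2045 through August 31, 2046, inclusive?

Occurrences land 13·i days after October 31, 2045 for i = 0, 1, 2, …
December 20, 2045 is 50 days after the start; 50 ÷ 13 = 3 remainder 11; since the remainder is 11, round up to i = 4. First occurrence in the window: #5 on December 22, 2045 (4×13 = 52 days in).
August 31, 2046 is 304 days after the start; 304 ÷ 13 = 23 remainder 5. Last occurrence in the window: #24 on August 26, 2046.
Occurrences #5 through #24: 20 in total.

20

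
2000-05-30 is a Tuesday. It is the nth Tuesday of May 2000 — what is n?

Day 30 falls in week ⌈30/7⌉ of the month.
Days 1–7 hold the 1st Tuesday, 8–14 the 2nd, 15–21 the 3rd, 22–28 the 4th, 29–31 the 5th.
30 is in the range for the 5th.

5th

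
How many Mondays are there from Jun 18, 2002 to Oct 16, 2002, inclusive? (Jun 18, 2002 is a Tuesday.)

Jun 18, 2002 is a Tuesday; the first Monday on or after it is Jun 24, 2002 (6 days later).
From Jun 24, 2002 to Oct 16, 2002: 6 + 31 + 31 + 30 + 16 = 114 days (rest of Jun, Jul, Aug, Sep, Oct).
114 ÷ 7 = 16 full weeks with remainder 2, so 16 more Mondays after the first → 17.

17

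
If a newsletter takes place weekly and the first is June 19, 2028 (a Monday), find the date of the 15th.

September 25, 2028

The 15th occurrence is 14 intervals after the first: 14 × 7 = 98 days after June 19, 2028.
June has 30 days — 11 days to the end of June leaves 87.
July has 31 days (56 left).
August has 31 days (25 left).
25 days into September → September 25, 2028.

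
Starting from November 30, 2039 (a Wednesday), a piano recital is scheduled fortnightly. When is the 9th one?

March 21, 2040

The 9th occurrence is 8 intervals after the first: 8 × 14 = 112 days after November 30, 2039.
November has 30 days — 0 days to the end of November leaves 112.
December has 31 days (81 left).
January has 31 days (50 left).
February has 29 days (21 left).
21 days into March → March 21, 2040.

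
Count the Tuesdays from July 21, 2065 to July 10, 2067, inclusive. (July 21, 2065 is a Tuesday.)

103

July 21, 2065 is a Tuesday; the first Tuesday on or after it is July 21, 2065.
From July 21, 2065 to July 10, 2067: 163 + 365 + 191 = 719 days (rest of 2065, 2066, to July 10, 2067 in 2067).
719 ÷ 7 = 102 full weeks with remainder 5, so 102 more Tuesdays after the first → 103.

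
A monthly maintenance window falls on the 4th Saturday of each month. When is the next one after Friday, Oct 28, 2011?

Nov 26, 2011

Oct 2011 starts on a Saturday; its first Saturday is the 1st, so the 4th Saturday is the 22nd — Oct 22, 2011.
That is not after Oct 28, 2011, so look at Nov 2011.
Nov 2011 starts on a Tuesday; its first Saturday is the 5th, so the 4th Saturday is the 26th — Nov 26, 2011.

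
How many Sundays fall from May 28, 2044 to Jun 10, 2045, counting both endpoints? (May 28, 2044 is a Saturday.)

54

May 28, 2044 is a Saturday; the first Sunday on or after it is May 29, 2044 (1 day later).
From May 29, 2044 to Jun 10, 2045: 216 + 161 = 377 days (rest of 2044, to Jun 10, 2045 in 2045).
377 ÷ 7 = 53 full weeks with remainder 6, so 53 more Sundays after the first → 54.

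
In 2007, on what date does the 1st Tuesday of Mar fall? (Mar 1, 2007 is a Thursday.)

Mar 6, 2007

Mar 2007 begins on a Thursday, so the first Tuesday is Mar 6 (5 days later).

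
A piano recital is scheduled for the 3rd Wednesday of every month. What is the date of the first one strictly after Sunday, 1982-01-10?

January 1982 starts on a Friday; its first Wednesday is the 6th, so the 3rd Wednesday is the 20th — 1982-01-20.
1982-01-20 is after 1982-01-10, so that is the next one.

1982-01-20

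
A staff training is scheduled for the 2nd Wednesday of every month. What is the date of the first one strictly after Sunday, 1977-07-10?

July 1977 starts on a Friday; its first Wednesday is the 6th, so the 2nd Wednesday is the 13th — 1977-07-13.
1977-07-13 is after 1977-07-10, so that is the next one.

1977-07-13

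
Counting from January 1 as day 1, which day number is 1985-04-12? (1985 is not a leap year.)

102

Days in months before April: 31 + 28 + 31 = 90.
Plus 12 days into April → day 102.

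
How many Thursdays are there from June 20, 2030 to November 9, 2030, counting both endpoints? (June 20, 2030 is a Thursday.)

June 20, 2030 is a Thursday; the first Thursday on or after it is June 20, 2030.
From June 20, 2030 to November 9, 2030: 10 + 31 + 31 + 30 + 31 + 9 = 142 days (rest of June, July, August, September, October, November).
142 ÷ 7 = 20 full weeks with remainder 2, so 20 more Thursdays after the first → 21.

21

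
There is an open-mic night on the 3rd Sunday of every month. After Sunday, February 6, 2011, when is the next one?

February 2011 starts on a Tuesday; its first Sunday is the 6th, so the 3rd Sunday is the 20th — February 20, 2011.
February 20, 2011 is after February 6, 2011, so that is the next one.

February 20, 2011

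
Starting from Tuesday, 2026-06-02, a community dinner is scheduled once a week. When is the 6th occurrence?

The 6th occurrence is 5 intervals after the first: 5 × 7 = 35 days after 2026-06-02.
June has 30 days — 28 days to the end of June leaves 7.
7 days into July → 2026-07-07.

2026-07-07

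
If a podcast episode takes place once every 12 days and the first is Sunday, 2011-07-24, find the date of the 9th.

The 9th occurrence is 8 intervals after the first: 8 × 12 = 96 days after 2011-07-24.
July has 31 days — 7 days to the end of July leaves 89.
August has 31 days (58 left).
September has 30 days (28 left).
28 days into October → 2011-10-28.

2011-10-28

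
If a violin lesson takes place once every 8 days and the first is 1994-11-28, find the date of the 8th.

1995-01-23

The 8th occurrence is 7 intervals after the first: 7 × 8 = 56 days after 1994-11-28.
November has 30 days — 2 days to the end of November leaves 54.
December has 31 days (23 left).
23 days into January → 1995-01-23.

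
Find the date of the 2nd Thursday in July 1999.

The first Thursday of July 1999 is July 1.
The 2nd Thursday is 1 weeks later: 1 + 7 = 8.

July 8, 1999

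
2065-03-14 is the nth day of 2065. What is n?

73

Days in months before March: 31 + 28 = 59.
Plus 14 days into March → day 73.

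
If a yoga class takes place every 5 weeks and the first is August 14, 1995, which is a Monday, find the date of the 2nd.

The 2nd occurrence is 1 interval after the first: 1 × 35 = 35 days after August 14, 1995.
August has 31 days — 17 days to the end of August leaves 18.
18 days into September → September 18, 1995.

September 18, 1995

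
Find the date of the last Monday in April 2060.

2060-04-26

The first Monday of April 2060 is April 5.
April 2060 has 30 days. Adding weeks: 5, 12, 19, 26 — the last one ≤ 30 is the 26th.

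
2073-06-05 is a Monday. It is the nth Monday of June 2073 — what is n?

1st

Day 5 falls in week ⌈5/7⌉ of the month.
Days 1–7 hold the 1st Monday, 8–14 the 2nd, 15–21 the 3rd, 22–28 the 4th, 29–31 the 5th.
5 is in the range for the 1st.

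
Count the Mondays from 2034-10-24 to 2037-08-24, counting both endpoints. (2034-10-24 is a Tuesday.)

2034-10-24 is a Tuesday; the first Monday on or after it is 2034-10-30 (6 days later).
From 2034-10-30 to 2037-08-24: 62 + 365 + 366 + 236 = 1029 days (rest of 2034, 2035, 2036, to 2037-08-24 in 2037).
1029 ÷ 7 = 147 full weeks with remainder 0, so 147 more Mondays after the first → 148.

148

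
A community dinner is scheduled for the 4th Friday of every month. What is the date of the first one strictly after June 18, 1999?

June 1999 starts on a Tuesday; its first Friday is the 4th, so the 4th Friday is the 25th — June 25, 1999.
June 25, 1999 is after June 18, 1999, so that is the next one.

June 25, 1999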